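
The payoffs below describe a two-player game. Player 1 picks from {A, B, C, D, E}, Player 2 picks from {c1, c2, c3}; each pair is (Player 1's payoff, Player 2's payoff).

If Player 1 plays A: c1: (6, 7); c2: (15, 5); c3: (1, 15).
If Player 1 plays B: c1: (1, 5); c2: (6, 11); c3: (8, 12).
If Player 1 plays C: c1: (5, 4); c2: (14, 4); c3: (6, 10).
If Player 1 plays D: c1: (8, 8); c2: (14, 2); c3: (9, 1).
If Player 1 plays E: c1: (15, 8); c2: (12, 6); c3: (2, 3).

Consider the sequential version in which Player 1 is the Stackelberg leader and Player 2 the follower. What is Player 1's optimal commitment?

Player 2 best-responds to each possible Player 1 move:
- A: BR = c3, leader payoff 1.
- B: BR = c3, leader payoff 8.
- C: BR = c3, leader payoff 6.
- D: BR = c1, leader payoff 8.
- E: BR = c1, leader payoff 15.
Maximizing over 1, 8, 6, 8, 15, Player 1 chooses E. Subgame-perfect outcome: (E, c1) with payoffs (15, 8).

E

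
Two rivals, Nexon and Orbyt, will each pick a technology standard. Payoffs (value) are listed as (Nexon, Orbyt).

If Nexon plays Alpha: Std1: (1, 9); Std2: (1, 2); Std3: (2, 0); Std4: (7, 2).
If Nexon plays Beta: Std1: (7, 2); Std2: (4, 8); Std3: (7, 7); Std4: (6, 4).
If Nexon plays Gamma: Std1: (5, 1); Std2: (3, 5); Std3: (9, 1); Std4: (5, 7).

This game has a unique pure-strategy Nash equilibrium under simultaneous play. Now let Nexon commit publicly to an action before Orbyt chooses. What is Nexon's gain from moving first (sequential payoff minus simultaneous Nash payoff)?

1

Orbyt best-responds to each possible Nexon move:
- Alpha: Orbyt compares 9, 2, 0, 2 and picks Std1; Nexon would get 1.
- Beta: Orbyt compares 2, 8, 7, 4 and picks Std2; Nexon would get 4.
- Gamma: Orbyt compares 1, 5, 1, 7 and picks Std4; Nexon would get 5.
Among 1, 4, 5, the best is 5 at Gamma. Subgame-perfect outcome: (Gamma, Std4) with payoffs (5, 7).
For the simultaneous game, intersect best replies.
Nexon's best replies: Std1→Beta; Std2→Beta; Std3→Gamma; Std4→Alpha.
Orbyt's best replies: Alpha→Std1; Beta→Std2; Gamma→Std4.
Only (Beta, Std2) has each player best-responding; Nash payoffs (4, 8).
Nexon's commitment gain: 5 − 4 = 1.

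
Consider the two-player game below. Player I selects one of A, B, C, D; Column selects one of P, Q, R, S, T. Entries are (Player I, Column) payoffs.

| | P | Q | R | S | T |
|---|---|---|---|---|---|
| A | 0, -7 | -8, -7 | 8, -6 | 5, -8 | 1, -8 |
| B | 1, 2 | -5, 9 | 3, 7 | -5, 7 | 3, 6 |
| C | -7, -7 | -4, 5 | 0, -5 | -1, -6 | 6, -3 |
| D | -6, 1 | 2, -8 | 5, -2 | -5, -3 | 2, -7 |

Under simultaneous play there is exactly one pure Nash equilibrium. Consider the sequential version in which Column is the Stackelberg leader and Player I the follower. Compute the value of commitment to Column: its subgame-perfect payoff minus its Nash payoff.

Player I best-responds to each possible Column move:
- P: Player I compares 0, 1, -7, -6 and picks B; Column would get 2.
- Q: Player I compares -8, -5, -4, 2 and picks D; Column would get -8.
- R: Player I compares 8, 3, 0, 5 and picks A; Column would get -6.
- S: Player I compares 5, -5, -1, -5 and picks A; Column would get -8.
- T: Player I compares 1, 3, 6, 2 and picks C; Column would get -3.
Among 2, -8, -6, -8, -3, the best is 2 at P. Subgame-perfect outcome: (B, P) with payoffs (1, 2).
For the simultaneous game, intersect best replies.
Player I's best replies: P→B; Q→D; R→A; S→A; T→C.
Column's best replies: A→R; B→Q; C→Q; D→P.
The unique mutual best reply is (A, R), giving (8, -6).
Column's commitment gain: 2 − -6 = 8.

8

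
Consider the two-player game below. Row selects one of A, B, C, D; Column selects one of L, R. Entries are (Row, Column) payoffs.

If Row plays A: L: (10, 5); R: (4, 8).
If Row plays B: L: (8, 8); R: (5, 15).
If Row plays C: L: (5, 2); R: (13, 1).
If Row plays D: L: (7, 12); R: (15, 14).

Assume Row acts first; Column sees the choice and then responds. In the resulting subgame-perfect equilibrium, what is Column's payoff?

14

Column best-responds to each possible Row move:
- A: BR = R, leader payoff 4.
- B: BR = R, leader payoff 5.
- C: BR = L, leader payoff 5.
- D: BR = R, leader payoff 15.
Row's induced payoffs are 4, 5, 5, 15, so Row commits to D. Subgame-perfect outcome: (D, R) with payoffs (15, 14).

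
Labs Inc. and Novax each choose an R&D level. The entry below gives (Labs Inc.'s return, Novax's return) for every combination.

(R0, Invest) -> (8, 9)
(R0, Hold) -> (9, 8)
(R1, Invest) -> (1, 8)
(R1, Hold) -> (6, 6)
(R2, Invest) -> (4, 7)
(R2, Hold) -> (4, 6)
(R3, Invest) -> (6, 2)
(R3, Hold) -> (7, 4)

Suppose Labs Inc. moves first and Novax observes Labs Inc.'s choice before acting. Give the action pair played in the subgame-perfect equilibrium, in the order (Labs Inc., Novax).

Solve by backward induction (Labs Inc. leads).
- R0: Novax compares 9, 8 and picks Invest; Labs Inc. would get 8.
- R1: Novax compares 8, 6 and picks Invest; Labs Inc. would get 1.
- R2: Novax compares 7, 6 and picks Invest; Labs Inc. would get 4.
- R3: Novax compares 2, 4 and picks Hold; Labs Inc. would get 7.
Among 8, 1, 4, 7, the best is 8 at R0. Subgame-perfect outcome: (R0, Invest) with payoffs (8, 9).

(R0, Invest)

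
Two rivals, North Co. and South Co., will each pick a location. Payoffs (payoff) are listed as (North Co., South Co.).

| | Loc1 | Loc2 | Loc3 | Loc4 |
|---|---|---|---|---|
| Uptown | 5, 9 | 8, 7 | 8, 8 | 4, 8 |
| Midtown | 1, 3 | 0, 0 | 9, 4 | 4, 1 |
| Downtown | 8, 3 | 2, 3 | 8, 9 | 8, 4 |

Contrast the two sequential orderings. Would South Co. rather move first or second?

first

If North Co. leads: South Co.'s best replies are Uptown→Loc1, Midtown→Loc3, Downtown→Loc3; North Co.'s induced payoffs 5, 9, 8; outcome (Midtown, Loc3), payoffs (9, 4).
If South Co. leads: North Co.'s best replies are Loc1→Downtown, Loc2→Uptown, Loc3→Midtown, Loc4→Downtown; South Co.'s induced payoffs 3, 7, 4, 4; outcome (Uptown, Loc2), payoffs (8, 7).
South Co. gets 7 moving first and 4 moving second, so South Co. prefers to move first.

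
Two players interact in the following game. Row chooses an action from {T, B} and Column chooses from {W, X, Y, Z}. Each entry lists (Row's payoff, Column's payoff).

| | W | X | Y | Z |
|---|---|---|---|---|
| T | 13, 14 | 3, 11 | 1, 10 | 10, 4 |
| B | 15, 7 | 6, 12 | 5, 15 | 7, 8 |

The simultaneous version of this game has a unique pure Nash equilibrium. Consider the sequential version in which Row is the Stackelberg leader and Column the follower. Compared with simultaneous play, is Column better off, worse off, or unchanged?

Work backward from Column's decision.
- T: Column compares 14, 11, 10, 4 and picks W; Row would get 13.
- B: Column compares 7, 12, 15, 8 and picks Y; Row would get 5.
Maximizing over 13, 5, Row chooses T. Subgame-perfect outcome: (T, W) with payoffs (13, 14).
Now find the simultaneous Nash equilibrium.
Row's best replies: W→B; X→B; Y→B; Z→T.
Column's best replies: T→W; B→Y.
Only (B, Y) has each player best-responding; Nash payoffs (5, 15).
Column earns 14 sequentially versus 15 at the Nash outcome: worse off.

worse off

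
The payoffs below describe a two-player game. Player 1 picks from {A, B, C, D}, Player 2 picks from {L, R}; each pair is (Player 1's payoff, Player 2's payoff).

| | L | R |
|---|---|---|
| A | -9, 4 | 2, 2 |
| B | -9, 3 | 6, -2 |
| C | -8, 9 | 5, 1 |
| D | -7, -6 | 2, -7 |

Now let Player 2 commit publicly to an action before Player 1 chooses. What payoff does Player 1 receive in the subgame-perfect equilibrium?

6

Solve by backward induction (Player 2 leads).
- L: Player 1 compares -9, -9, -8, -7 and picks D; Player 2 would get -6.
- R: Player 1 compares 2, 6, 5, 2 and picks B; Player 2 would get -2.
Among -6, -2, the best is -2 at R. Subgame-perfect outcome: (B, R) with payoffs (6, -2).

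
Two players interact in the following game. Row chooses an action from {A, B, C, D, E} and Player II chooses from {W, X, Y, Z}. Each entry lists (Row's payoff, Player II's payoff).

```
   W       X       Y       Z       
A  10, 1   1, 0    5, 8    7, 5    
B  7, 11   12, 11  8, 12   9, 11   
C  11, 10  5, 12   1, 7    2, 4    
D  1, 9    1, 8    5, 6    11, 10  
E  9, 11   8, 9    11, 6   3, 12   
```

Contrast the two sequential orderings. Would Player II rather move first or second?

first

If Row leads: Player II's best replies are A→Y, B→Y, C→X, D→Z, E→Z; Row's induced payoffs 5, 8, 5, 11, 3; outcome (D, Z), payoffs (11, 10).
If Player II leads: Row's best replies are W→C, X→B, Y→E, Z→D; Player II's induced payoffs 10, 11, 6, 10; outcome (B, X), payoffs (12, 11).
Player II gets 11 moving first and 10 moving second, so Player II prefers to move first.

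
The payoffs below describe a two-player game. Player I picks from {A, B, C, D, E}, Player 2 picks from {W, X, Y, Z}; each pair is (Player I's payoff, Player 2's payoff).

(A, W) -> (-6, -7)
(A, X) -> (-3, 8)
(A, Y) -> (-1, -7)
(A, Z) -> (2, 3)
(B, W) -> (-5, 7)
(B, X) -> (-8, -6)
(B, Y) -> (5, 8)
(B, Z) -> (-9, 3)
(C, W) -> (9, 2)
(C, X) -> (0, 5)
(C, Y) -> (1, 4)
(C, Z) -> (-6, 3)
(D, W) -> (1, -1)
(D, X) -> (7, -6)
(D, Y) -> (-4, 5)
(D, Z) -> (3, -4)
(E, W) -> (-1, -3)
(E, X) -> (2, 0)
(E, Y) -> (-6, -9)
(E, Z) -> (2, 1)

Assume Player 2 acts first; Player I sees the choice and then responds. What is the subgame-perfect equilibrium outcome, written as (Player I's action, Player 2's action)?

Solve by backward induction (Player 2 leads).
- W: Player I compares -6, -5, 9, 1, -1 and picks C; Player 2 would get 2.
- X: Player I compares -3, -8, 0, 7, 2 and picks D; Player 2 would get -6.
- Y: Player I compares -1, 5, 1, -4, -6 and picks B; Player 2 would get 8.
- Z: Player I compares 2, -9, -6, 3, 2 and picks D; Player 2 would get -4.
Maximizing over 2, -6, 8, -4, Player 2 chooses Y. Subgame-perfect outcome: (B, Y) with payoffs (5, 8).

(B, Y)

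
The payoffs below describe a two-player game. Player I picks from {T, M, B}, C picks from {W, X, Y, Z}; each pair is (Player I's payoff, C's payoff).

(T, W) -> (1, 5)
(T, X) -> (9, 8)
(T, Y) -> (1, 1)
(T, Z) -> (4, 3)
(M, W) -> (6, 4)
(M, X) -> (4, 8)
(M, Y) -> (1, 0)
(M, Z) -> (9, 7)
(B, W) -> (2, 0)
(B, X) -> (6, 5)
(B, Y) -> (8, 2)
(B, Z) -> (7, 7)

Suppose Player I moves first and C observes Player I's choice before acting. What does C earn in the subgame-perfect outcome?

8

Solve by backward induction (Player I leads).
- T: C compares 5, 8, 1, 3 and picks X; Player I would get 9.
- M: C compares 4, 8, 0, 7 and picks X; Player I would get 4.
- B: C compares 0, 5, 2, 7 and picks Z; Player I would get 7.
Among 9, 4, 7, the best is 9 at T. Subgame-perfect outcome: (T, X) with payoffs (9, 8).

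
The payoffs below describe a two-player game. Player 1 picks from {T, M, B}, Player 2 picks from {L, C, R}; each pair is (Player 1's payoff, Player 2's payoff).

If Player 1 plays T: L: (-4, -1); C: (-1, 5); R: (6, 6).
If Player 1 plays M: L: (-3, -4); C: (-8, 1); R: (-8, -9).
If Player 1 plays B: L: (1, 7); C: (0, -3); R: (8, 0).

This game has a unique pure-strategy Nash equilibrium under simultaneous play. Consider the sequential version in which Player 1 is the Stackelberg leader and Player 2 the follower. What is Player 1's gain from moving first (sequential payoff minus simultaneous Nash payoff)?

Work backward from Player 2's decision.
- T: BR = R, leader payoff 6.
- M: BR = C, leader payoff -8.
- B: BR = L, leader payoff 1.
Maximizing over 6, -8, 1, Player 1 chooses T. Subgame-perfect outcome: (T, R) with payoffs (6, 6).
Under simultaneous play:
Player 1's best replies: L→B; C→B; R→B.
Player 2's best replies: T→R; M→C; B→L.
Only (B, L) has each player best-responding; Nash payoffs (1, 7).
Player 1's commitment gain: 6 − 1 = 5.

5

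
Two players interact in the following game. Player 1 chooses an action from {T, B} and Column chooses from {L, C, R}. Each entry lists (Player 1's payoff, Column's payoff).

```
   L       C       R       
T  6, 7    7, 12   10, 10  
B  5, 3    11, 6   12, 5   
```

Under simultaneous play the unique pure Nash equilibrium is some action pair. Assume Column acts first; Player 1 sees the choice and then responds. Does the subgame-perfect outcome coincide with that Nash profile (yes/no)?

Solve by backward induction (Column leads).
- L: BR = T, leader payoff 7.
- C: BR = B, leader payoff 6.
- R: BR = B, leader payoff 5.
Among 7, 6, 5, the best is 7 at L. Subgame-perfect outcome: (T, L) with payoffs (6, 7).
Now find the simultaneous Nash equilibrium.
Player 1's best replies: L→T; C→B; R→B.
Column's best replies: T→C; B→C.
Only (B, C) has each player best-responding; Nash payoffs (11, 6).
Sequential outcome (T, L) differs from the Nash profile (B, C).

no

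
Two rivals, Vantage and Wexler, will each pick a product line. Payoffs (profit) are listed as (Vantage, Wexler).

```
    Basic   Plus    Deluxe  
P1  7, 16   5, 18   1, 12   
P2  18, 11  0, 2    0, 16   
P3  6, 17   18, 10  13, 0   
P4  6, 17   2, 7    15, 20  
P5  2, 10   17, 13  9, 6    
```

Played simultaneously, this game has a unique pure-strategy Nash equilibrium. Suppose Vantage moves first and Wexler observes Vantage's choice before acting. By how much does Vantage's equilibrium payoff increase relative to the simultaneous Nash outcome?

2

Wexler best-responds to each possible Vantage move:
- P1: BR = Plus, leader payoff 5.
- P2: BR = Deluxe, leader payoff 0.
- P3: BR = Basic, leader payoff 6.
- P4: BR = Deluxe, leader payoff 15.
- P5: BR = Plus, leader payoff 17.
Among 5, 0, 6, 15, 17, the best is 17 at P5. Subgame-perfect outcome: (P5, Plus) with payoffs (17, 13).
Under simultaneous play:
Vantage's best replies: Basic→P2; Plus→P3; Deluxe→P4.
Wexler's best replies: P1→Plus; P2→Deluxe; P3→Basic; P4→Deluxe; P5→Plus.
The unique mutual best reply is (P4, Deluxe), giving (15, 20).
Vantage's commitment gain: 17 − 15 = 2.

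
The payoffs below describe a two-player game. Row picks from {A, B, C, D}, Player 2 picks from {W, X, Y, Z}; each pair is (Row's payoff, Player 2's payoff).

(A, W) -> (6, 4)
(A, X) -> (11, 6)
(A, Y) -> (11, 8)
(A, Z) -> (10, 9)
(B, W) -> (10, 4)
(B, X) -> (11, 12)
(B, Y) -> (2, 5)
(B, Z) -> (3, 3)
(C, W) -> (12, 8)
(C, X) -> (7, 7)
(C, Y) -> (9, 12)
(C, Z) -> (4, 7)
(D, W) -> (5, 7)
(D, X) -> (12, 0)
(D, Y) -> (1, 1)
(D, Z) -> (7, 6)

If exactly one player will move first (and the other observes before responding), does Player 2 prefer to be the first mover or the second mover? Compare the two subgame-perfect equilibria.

second

If Row leads: Player 2's best replies are A→Z, B→X, C→Y, D→W; Row's induced payoffs 10, 11, 9, 5; outcome (B, X), payoffs (11, 12).
If Player 2 leads: Row's best replies are W→C, X→D, Y→A, Z→A; Player 2's induced payoffs 8, 0, 8, 9; outcome (A, Z), payoffs (10, 9).
Player 2 gets 9 moving first and 12 moving second, so Player 2 prefers to move second.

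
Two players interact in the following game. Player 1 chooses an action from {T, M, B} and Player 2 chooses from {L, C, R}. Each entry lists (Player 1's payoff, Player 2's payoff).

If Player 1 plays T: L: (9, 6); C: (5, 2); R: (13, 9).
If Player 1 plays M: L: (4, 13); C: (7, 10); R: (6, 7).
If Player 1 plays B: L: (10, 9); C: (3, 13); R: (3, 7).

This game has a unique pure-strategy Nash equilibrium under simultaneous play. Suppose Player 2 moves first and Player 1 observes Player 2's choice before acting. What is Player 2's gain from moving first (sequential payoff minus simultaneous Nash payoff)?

1

Solve by backward induction (Player 2 leads).
- L: BR = B, leader payoff 9.
- C: BR = M, leader payoff 10.
- R: BR = T, leader payoff 9.
Player 2's induced payoffs are 9, 10, 9, so Player 2 commits to C. Subgame-perfect outcome: (M, C) with payoffs (7, 10).
Under simultaneous play:
Player 1's best replies: L→B; C→M; R→T.
Player 2's best replies: T→R; M→L; B→C.
The unique mutual best reply is (T, R), giving (13, 9).
Player 2's commitment gain: 10 − 9 = 1.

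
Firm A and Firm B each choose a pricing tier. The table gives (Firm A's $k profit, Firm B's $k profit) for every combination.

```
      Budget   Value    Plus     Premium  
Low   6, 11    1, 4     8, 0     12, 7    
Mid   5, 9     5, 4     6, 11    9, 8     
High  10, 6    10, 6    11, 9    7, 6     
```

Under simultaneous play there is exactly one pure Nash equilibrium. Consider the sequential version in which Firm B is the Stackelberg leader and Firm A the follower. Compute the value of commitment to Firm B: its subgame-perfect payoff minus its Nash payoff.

Work backward from Firm A's decision.
- Budget: Firm A compares 6, 5, 10 and picks High; Firm B would get 6.
- Value: Firm A compares 1, 5, 10 and picks High; Firm B would get 6.
- Plus: Firm A compares 8, 6, 11 and picks High; Firm B would get 9.
- Premium: Firm A compares 12, 9, 7 and picks Low; Firm B would get 7.
Firm B's induced payoffs are 6, 6, 9, 7, so Firm B commits to Plus. Subgame-perfect outcome: (High, Plus) with payoffs (11, 9).
Under simultaneous play:
Firm A's best replies: Budget→High; Value→High; Plus→High; Premium→Low.
Firm B's best replies: Low→Budget; Mid→Plus; High→Plus.
The unique mutual best reply is (High, Plus), giving (11, 9).
Firm B's commitment gain: 9 − 9 = 0.

0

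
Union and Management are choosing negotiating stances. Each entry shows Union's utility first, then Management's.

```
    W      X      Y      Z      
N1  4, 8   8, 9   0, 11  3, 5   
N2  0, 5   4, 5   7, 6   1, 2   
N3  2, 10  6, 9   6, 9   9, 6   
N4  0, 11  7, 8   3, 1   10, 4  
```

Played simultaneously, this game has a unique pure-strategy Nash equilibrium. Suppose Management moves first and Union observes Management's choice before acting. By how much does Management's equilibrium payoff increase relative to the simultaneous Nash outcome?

3

Work backward from Union's decision.
- W: Union compares 4, 0, 2, 0 and picks N1; Management would get 8.
- X: Union compares 8, 4, 6, 7 and picks N1; Management would get 9.
- Y: Union compares 0, 7, 6, 3 and picks N2; Management would get 6.
- Z: Union compares 3, 1, 9, 10 and picks N4; Management would get 4.
Management's induced payoffs are 8, 9, 6, 4, so Management commits to X. Subgame-perfect outcome: (N1, X) with payoffs (8, 9).
For the simultaneous game, intersect best replies.
Union's best replies: W→N1; X→N1; Y→N2; Z→N4.
Management's best replies: N1→Y; N2→Y; N3→W; N4→W.
Only (N2, Y) has each player best-responding; Nash payoffs (7, 6).
Management's commitment gain: 9 − 6 = 3.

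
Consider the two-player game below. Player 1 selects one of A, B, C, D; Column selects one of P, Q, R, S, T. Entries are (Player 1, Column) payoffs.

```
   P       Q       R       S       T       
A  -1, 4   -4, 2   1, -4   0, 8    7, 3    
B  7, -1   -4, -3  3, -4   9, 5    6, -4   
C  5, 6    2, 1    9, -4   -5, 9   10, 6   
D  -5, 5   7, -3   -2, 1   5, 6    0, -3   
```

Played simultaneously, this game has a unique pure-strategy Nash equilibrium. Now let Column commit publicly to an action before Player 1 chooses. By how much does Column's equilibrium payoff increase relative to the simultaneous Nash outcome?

1

Work backward from Player 1's decision.
- P: Player 1 compares -1, 7, 5, -5 and picks B; Column would get -1.
- Q: Player 1 compares -4, -4, 2, 7 and picks D; Column would get -3.
- R: Player 1 compares 1, 3, 9, -2 and picks C; Column would get -4.
- S: Player 1 compares 0, 9, -5, 5 and picks B; Column would get 5.
- T: Player 1 compares 7, 6, 10, 0 and picks C; Column would get 6.
Maximizing over -1, -3, -4, 5, 6, Column chooses T. Subgame-perfect outcome: (C, T) with payoffs (10, 6).
For the simultaneous game, intersect best replies.
Player 1's best replies: P→B; Q→D; R→C; S→B; T→C.
Column's best replies: A→S; B→S; C→S; D→S.
The unique mutual best reply is (B, S), giving (9, 5).
Column's commitment gain: 6 − 5 = 1.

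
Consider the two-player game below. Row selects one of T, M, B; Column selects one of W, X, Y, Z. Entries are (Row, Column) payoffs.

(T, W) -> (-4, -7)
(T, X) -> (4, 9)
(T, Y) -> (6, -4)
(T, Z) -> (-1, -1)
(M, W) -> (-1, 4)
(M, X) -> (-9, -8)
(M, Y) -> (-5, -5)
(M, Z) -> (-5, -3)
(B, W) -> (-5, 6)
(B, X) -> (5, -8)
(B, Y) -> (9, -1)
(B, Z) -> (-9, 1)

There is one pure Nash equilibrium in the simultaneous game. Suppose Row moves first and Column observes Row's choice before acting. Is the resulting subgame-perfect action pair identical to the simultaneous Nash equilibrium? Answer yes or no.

no

Backward induction with Row moving first.
- T → Column plays X (best of -7, 9, -4, -1); Row gets 4.
- M → Column plays W (best of 4, -8, -5, -3); Row gets -1.
- B → Column plays W (best of 6, -8, -1, 1); Row gets -5.
Maximizing over 4, -1, -5, Row chooses T. Subgame-perfect outcome: (T, X) with payoffs (4, 9).
Now find the simultaneous Nash equilibrium.
Row's best replies: W→M; X→B; Y→B; Z→T.
Column's best replies: T→X; M→W; B→W.
Only (M, W) has each player best-responding; Nash payoffs (-1, 4).
Sequential outcome (T, X) differs from the Nash profile (M, W).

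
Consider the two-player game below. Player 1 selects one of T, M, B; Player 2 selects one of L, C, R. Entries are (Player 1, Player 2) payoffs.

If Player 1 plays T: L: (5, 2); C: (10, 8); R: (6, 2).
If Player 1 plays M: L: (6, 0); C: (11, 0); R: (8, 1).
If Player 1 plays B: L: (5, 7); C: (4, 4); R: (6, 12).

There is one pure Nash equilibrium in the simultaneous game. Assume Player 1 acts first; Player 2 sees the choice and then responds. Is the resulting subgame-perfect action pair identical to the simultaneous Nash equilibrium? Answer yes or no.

no

Player 2 best-responds to each possible Player 1 move:
- T: BR = C, leader payoff 10.
- M: BR = R, leader payoff 8.
- B: BR = R, leader payoff 6.
Among 10, 8, 6, the best is 10 at T. Subgame-perfect outcome: (T, C) with payoffs (10, 8).
For the simultaneous game, intersect best replies.
Player 1's best replies: L→M; C→M; R→M.
Player 2's best replies: T→C; M→R; B→R.
The unique mutual best reply is (M, R), giving (8, 1).
Sequential outcome (T, C) differs from the Nash profile (M, R).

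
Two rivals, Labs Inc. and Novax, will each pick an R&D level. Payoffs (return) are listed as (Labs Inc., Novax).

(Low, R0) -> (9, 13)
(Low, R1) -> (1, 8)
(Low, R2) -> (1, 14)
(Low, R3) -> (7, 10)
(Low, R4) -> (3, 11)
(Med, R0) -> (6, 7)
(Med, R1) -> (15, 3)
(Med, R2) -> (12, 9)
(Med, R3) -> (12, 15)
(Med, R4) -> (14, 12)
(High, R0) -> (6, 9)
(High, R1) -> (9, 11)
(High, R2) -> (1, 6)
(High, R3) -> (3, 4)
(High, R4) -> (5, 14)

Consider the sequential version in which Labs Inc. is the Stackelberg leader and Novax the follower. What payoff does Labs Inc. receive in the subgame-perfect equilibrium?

12

Solve by backward induction (Labs Inc. leads).
- Low: Novax compares 13, 8, 14, 10, 11 and picks R2; Labs Inc. would get 1.
- Med: Novax compares 7, 3, 9, 15, 12 and picks R3; Labs Inc. would get 12.
- High: Novax compares 9, 11, 6, 4, 14 and picks R4; Labs Inc. would get 5.
Among 1, 12, 5, the best is 12 at Med. Subgame-perfect outcome: (Med, R3) with payoffs (12, 15).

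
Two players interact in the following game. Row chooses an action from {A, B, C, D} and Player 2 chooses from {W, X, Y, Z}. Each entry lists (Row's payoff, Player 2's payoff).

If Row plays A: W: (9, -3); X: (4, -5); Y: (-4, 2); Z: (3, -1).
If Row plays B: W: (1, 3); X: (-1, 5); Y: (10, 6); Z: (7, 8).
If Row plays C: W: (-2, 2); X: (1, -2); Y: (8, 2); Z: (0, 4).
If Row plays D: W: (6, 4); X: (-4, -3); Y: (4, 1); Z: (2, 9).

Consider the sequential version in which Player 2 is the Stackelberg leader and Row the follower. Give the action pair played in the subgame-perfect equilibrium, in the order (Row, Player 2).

Backward induction with Player 2 moving first.
- W: Row compares 9, 1, -2, 6 and picks A; Player 2 would get -3.
- X: Row compares 4, -1, 1, -4 and picks A; Player 2 would get -5.
- Y: Row compares -4, 10, 8, 4 and picks B; Player 2 would get 6.
- Z: Row compares 3, 7, 0, 2 and picks B; Player 2 would get 8.
Player 2's induced payoffs are -3, -5, 6, 8, so Player 2 commits to Z. Subgame-perfect outcome: (B, Z) with payoffs (7, 8).

(B, Z)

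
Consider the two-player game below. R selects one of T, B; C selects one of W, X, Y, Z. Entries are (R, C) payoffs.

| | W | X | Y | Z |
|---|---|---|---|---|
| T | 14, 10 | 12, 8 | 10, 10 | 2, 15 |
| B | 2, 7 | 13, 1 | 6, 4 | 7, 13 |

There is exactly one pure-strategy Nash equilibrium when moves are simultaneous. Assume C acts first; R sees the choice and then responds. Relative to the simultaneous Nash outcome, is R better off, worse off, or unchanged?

unchanged

Backward induction with C moving first.
- W → R plays T (best of 14, 2); C gets 10.
- X → R plays B (best of 12, 13); C gets 1.
- Y → R plays T (best of 10, 6); C gets 10.
- Z → R plays B (best of 2, 7); C gets 13.
Maximizing over 10, 1, 10, 13, C chooses Z. Subgame-perfect outcome: (B, Z) with payoffs (7, 13).
Now find the simultaneous Nash equilibrium.
R's best replies: W→T; X→B; Y→T; Z→B.
C's best replies: T→Z; B→Z.
The unique mutual best reply is (B, Z), giving (7, 13).
R earns 7 sequentially versus 7 at the Nash outcome: unchanged.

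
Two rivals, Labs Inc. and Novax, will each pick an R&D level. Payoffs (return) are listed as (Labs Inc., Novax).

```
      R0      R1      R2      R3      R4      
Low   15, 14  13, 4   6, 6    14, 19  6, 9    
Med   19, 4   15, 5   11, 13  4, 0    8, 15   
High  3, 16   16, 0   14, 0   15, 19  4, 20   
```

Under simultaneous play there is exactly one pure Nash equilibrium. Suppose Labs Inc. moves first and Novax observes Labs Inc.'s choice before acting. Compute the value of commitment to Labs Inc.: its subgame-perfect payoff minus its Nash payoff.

6

Novax best-responds to each possible Labs Inc. move:
- Low: Novax compares 14, 4, 6, 19, 9 and picks R3; Labs Inc. would get 14.
- Med: Novax compares 4, 5, 13, 0, 15 and picks R4; Labs Inc. would get 8.
- High: Novax compares 16, 0, 0, 19, 20 and picks R4; Labs Inc. would get 4.
Among 14, 8, 4, the best is 14 at Low. Subgame-perfect outcome: (Low, R3) with payoffs (14, 19).
Under simultaneous play:
Labs Inc.'s best replies: R0→Med; R1→High; R2→High; R3→High; R4→Med.
Novax's best replies: Low→R3; Med→R4; High→R4.
Only (Med, R4) has each player best-responding; Nash payoffs (8, 15).
Labs Inc.'s commitment gain: 14 − 8 = 6.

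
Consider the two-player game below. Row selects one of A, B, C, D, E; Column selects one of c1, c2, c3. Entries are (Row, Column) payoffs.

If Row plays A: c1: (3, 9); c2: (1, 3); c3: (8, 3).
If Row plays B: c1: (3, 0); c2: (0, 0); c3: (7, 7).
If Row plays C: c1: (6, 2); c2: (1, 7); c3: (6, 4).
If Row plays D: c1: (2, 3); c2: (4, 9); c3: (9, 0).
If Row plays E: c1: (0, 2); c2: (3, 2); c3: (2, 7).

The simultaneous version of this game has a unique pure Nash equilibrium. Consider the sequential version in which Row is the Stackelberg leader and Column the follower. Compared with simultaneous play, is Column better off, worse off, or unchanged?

Solve by backward induction (Row leads).
- A: Column compares 9, 3, 3 and picks c1; Row would get 3.
- B: Column compares 0, 0, 7 and picks c3; Row would get 7.
- C: Column compares 2, 7, 4 and picks c2; Row would get 1.
- D: Column compares 3, 9, 0 and picks c2; Row would get 4.
- E: Column compares 2, 2, 7 and picks c3; Row would get 2.
Row's induced payoffs are 3, 7, 1, 4, 2, so Row commits to B. Subgame-perfect outcome: (B, c3) with payoffs (7, 7).
Now find the simultaneous Nash equilibrium.
Row's best replies: c1→C; c2→D; c3→D.
Column's best replies: A→c1; B→c3; C→c2; D→c2; E→c3.
The unique mutual best reply is (D, c2), giving (4, 9).
Column earns 7 sequentially versus 9 at the Nash outcome: worse off.

worse off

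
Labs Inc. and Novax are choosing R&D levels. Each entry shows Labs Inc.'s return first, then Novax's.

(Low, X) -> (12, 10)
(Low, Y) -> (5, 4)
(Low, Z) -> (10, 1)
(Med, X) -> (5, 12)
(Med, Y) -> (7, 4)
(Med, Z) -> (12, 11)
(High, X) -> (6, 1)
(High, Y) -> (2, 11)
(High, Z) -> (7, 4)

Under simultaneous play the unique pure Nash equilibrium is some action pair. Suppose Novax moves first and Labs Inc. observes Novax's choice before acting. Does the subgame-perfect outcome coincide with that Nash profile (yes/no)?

no

Backward induction with Novax moving first.
- X → Labs Inc. plays Low (best of 12, 5, 6); Novax gets 10.
- Y → Labs Inc. plays Med (best of 5, 7, 2); Novax gets 4.
- Z → Labs Inc. plays Med (best of 10, 12, 7); Novax gets 11.
Novax's induced payoffs are 10, 4, 11, so Novax commits to Z. Subgame-perfect outcome: (Med, Z) with payoffs (12, 11).
Under simultaneous play:
Labs Inc.'s best replies: X→Low; Y→Med; Z→Med.
Novax's best replies: Low→X; Med→X; High→Y.
The unique mutual best reply is (Low, X), giving (12, 10).
Sequential outcome (Med, Z) differs from the Nash profile (Low, X).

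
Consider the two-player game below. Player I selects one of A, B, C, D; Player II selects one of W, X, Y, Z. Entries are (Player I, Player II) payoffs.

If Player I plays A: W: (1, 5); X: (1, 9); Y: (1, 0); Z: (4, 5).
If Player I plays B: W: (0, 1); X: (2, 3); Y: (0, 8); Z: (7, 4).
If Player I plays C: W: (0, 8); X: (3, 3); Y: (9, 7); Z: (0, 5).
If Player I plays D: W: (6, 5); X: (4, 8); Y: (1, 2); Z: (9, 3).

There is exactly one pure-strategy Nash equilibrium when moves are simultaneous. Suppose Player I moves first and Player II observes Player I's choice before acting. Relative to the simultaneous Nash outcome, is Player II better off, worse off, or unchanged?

unchanged

Work backward from Player II's decision.
- A: Player II compares 5, 9, 0, 5 and picks X; Player I would get 1.
- B: Player II compares 1, 3, 8, 4 and picks Y; Player I would get 0.
- C: Player II compares 8, 3, 7, 5 and picks W; Player I would get 0.
- D: Player II compares 5, 8, 2, 3 and picks X; Player I would get 4.
Player I's induced payoffs are 1, 0, 0, 4, so Player I commits to D. Subgame-perfect outcome: (D, X) with payoffs (4, 8).
Under simultaneous play:
Player I's best replies: W→D; X→D; Y→C; Z→D.
Player II's best replies: A→X; B→Y; C→W; D→X.
Only (D, X) has each player best-responding; Nash payoffs (4, 8).
Player II earns 8 sequentially versus 8 at the Nash outcome: unchanged.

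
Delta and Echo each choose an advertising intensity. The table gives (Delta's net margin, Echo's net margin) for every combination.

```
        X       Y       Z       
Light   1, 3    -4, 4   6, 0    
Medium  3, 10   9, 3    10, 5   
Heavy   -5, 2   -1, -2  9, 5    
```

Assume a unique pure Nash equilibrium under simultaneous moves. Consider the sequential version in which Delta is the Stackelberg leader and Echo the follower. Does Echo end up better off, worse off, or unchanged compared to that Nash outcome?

worse off

Backward induction with Delta moving first.
- Light: BR = Y, leader payoff -4.
- Medium: BR = X, leader payoff 3.
- Heavy: BR = Z, leader payoff 9.
Maximizing over -4, 3, 9, Delta chooses Heavy. Subgame-perfect outcome: (Heavy, Z) with payoffs (9, 5).
Now find the simultaneous Nash equilibrium.
Delta's best replies: X→Medium; Y→Medium; Z→Medium.
Echo's best replies: Light→Y; Medium→X; Heavy→Z.
The unique mutual best reply is (Medium, X), giving (3, 10).
Echo earns 5 sequentially versus 10 at the Nash outcome: worse off.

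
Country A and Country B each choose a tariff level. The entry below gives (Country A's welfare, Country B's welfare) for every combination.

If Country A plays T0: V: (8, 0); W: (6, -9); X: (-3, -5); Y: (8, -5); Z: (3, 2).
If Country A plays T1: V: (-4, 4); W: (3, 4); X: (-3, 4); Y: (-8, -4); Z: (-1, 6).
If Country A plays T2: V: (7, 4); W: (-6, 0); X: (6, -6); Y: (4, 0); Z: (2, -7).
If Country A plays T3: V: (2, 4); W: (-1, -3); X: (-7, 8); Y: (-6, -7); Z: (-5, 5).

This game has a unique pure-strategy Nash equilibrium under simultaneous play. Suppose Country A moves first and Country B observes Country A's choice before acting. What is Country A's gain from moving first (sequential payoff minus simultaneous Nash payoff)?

Work backward from Country B's decision.
- T0: Country B compares 0, -9, -5, -5, 2 and picks Z; Country A would get 3.
- T1: Country B compares 4, 4, 4, -4, 6 and picks Z; Country A would get -1.
- T2: Country B compares 4, 0, -6, 0, -7 and picks V; Country A would get 7.
- T3: Country B compares 4, -3, 8, -7, 5 and picks X; Country A would get -7.
Country A's induced payoffs are 3, -1, 7, -7, so Country A commits to T2. Subgame-perfect outcome: (T2, V) with payoffs (7, 4).
For the simultaneous game, intersect best replies.
Country A's best replies: V→T0; W→T0; X→T2; Y→T0; Z→T0.
Country B's best replies: T0→Z; T1→Z; T2→V; T3→X.
The unique mutual best reply is (T0, Z), giving (3, 2).
Country A's commitment gain: 7 − 3 = 4.

4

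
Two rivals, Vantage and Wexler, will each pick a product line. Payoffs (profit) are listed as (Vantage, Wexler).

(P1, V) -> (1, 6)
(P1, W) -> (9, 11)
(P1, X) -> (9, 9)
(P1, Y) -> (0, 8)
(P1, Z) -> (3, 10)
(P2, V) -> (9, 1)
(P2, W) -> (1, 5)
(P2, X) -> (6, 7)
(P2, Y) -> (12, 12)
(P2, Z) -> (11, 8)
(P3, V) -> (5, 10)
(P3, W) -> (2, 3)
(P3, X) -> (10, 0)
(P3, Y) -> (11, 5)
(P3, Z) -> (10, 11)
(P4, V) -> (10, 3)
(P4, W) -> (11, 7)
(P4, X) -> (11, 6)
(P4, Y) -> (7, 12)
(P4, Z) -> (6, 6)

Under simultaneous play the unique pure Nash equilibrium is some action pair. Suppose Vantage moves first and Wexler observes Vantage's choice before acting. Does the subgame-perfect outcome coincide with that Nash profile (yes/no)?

yes

Backward induction with Vantage moving first.
- P1: Wexler compares 6, 11, 9, 8, 10 and picks W; Vantage would get 9.
- P2: Wexler compares 1, 5, 7, 12, 8 and picks Y; Vantage would get 12.
- P3: Wexler compares 10, 3, 0, 5, 11 and picks Z; Vantage would get 10.
- P4: Wexler compares 3, 7, 6, 12, 6 and picks Y; Vantage would get 7.
Among 9, 12, 10, 7, the best is 12 at P2. Subgame-perfect outcome: (P2, Y) with payoffs (12, 12).
Now find the simultaneous Nash equilibrium.
Vantage's best replies: V→P4; W→P4; X→P4; Y→P2; Z→P2.
Wexler's best replies: P1→W; P2→Y; P3→Z; P4→Y.
Only (P2, Y) has each player best-responding; Nash payoffs (12, 12).
Sequential outcome (P2, Y) coincides with the Nash profile (P2, Y).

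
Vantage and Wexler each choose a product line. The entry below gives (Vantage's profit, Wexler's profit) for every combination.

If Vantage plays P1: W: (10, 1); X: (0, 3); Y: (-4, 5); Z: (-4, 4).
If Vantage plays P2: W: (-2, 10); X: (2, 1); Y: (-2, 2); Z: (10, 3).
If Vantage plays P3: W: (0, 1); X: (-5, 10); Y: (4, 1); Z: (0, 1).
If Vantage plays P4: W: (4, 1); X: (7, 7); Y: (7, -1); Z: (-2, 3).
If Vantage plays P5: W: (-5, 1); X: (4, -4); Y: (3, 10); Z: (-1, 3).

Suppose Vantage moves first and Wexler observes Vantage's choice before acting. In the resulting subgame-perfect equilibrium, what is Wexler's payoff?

Wexler best-responds to each possible Vantage move:
- P1 → Wexler plays Y (best of 1, 3, 5, 4); Vantage gets -4.
- P2 → Wexler plays W (best of 10, 1, 2, 3); Vantage gets -2.
- P3 → Wexler plays X (best of 1, 10, 1, 1); Vantage gets -5.
- P4 → Wexler plays X (best of 1, 7, -1, 3); Vantage gets 7.
- P5 → Wexler plays Y (best of 1, -4, 10, 3); Vantage gets 3.
Vantage's induced payoffs are -4, -2, -5, 7, 3, so Vantage commits to P4. Subgame-perfect outcome: (P4, X) with payoffs (7, 7).

7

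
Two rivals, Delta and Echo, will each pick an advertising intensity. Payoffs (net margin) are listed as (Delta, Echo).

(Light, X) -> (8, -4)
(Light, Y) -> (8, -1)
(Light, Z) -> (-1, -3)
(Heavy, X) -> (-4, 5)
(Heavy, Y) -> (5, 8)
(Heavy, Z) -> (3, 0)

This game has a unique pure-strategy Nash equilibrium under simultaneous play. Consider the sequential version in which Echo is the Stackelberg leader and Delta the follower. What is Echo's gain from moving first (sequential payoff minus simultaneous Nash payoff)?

1

Backward induction with Echo moving first.
- X → Delta plays Light (best of 8, -4); Echo gets -4.
- Y → Delta plays Light (best of 8, 5); Echo gets -1.
- Z → Delta plays Heavy (best of -1, 3); Echo gets 0.
Among -4, -1, 0, the best is 0 at Z. Subgame-perfect outcome: (Heavy, Z) with payoffs (3, 0).
Now find the simultaneous Nash equilibrium.
Delta's best replies: X→Light; Y→Light; Z→Heavy.
Echo's best replies: Light→Y; Heavy→Y.
The unique mutual best reply is (Light, Y), giving (8, -1).
Echo's commitment gain: 0 − -1 = 1.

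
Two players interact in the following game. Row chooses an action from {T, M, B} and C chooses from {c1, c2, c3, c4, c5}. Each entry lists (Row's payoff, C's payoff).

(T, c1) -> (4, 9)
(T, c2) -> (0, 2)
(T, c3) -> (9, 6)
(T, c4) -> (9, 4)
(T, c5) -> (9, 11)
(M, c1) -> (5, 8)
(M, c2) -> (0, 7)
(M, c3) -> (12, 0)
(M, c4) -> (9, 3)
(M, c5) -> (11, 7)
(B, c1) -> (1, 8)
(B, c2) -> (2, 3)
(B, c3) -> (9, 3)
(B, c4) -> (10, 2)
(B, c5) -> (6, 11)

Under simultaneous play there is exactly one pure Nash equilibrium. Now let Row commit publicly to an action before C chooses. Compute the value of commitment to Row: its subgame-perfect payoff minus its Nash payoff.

Backward induction with Row moving first.
- T: C compares 9, 2, 6, 4, 11 and picks c5; Row would get 9.
- M: C compares 8, 7, 0, 3, 7 and picks c1; Row would get 5.
- B: C compares 8, 3, 3, 2, 11 and picks c5; Row would get 6.
Among 9, 5, 6, the best is 9 at T. Subgame-perfect outcome: (T, c5) with payoffs (9, 11).
Now find the simultaneous Nash equilibrium.
Row's best replies: c1→M; c2→B; c3→M; c4→B; c5→M.
C's best replies: T→c5; M→c1; B→c5.
Only (M, c1) has each player best-responding; Nash payoffs (5, 8).
Row's commitment gain: 9 − 5 = 4.

4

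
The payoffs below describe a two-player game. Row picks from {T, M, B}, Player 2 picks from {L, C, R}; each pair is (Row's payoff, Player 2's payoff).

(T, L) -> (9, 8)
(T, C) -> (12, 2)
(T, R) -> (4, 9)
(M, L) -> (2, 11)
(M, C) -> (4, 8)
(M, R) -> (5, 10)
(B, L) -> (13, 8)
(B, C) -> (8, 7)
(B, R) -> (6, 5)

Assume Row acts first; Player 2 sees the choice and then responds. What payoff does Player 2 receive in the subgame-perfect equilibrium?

8

Solve by backward induction (Row leads).
- T → Player 2 plays R (best of 8, 2, 9); Row gets 4.
- M → Player 2 plays L (best of 11, 8, 10); Row gets 2.
- B → Player 2 plays L (best of 8, 7, 5); Row gets 13.
Maximizing over 4, 2, 13, Row chooses B. Subgame-perfect outcome: (B, L) with payoffs (13, 8).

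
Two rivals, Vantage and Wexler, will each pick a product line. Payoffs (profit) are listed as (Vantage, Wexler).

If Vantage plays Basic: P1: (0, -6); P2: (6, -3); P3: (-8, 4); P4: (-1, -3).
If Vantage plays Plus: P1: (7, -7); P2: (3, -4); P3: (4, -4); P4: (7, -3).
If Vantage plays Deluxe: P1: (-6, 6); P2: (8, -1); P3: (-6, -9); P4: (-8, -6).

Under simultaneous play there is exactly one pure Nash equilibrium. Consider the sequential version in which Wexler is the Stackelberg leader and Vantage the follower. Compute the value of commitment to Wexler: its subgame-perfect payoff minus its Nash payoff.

2

Backward induction with Wexler moving first.
- P1 → Vantage plays Plus (best of 0, 7, -6); Wexler gets -7.
- P2 → Vantage plays Deluxe (best of 6, 3, 8); Wexler gets -1.
- P3 → Vantage plays Plus (best of -8, 4, -6); Wexler gets -4.
- P4 → Vantage plays Plus (best of -1, 7, -8); Wexler gets -3.
Among -7, -1, -4, -3, the best is -1 at P2. Subgame-perfect outcome: (Deluxe, P2) with payoffs (8, -1).
For the simultaneous game, intersect best replies.
Vantage's best replies: P1→Plus; P2→Deluxe; P3→Plus; P4→Plus.
Wexler's best replies: Basic→P3; Plus→P4; Deluxe→P1.
Only (Plus, P4) has each player best-responding; Nash payoffs (7, -3).
Wexler's commitment gain: -1 − -3 = 2.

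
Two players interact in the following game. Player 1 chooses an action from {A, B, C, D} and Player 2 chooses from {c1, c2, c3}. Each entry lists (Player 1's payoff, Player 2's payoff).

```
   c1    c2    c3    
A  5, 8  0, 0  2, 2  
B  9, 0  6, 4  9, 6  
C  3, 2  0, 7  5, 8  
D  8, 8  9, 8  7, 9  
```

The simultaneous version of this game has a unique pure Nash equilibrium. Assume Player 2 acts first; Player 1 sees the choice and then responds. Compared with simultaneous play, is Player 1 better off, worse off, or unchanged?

Backward induction with Player 2 moving first.
- c1: BR = B, leader payoff 0.
- c2: BR = D, leader payoff 8.
- c3: BR = B, leader payoff 6.
Player 2's induced payoffs are 0, 8, 6, so Player 2 commits to c2. Subgame-perfect outcome: (D, c2) with payoffs (9, 8).
Under simultaneous play:
Player 1's best replies: c1→B; c2→D; c3→B.
Player 2's best replies: A→c1; B→c3; C→c3; D→c3.
Only (B, c3) has each player best-responding; Nash payoffs (9, 6).
Player 1 earns 9 sequentially versus 9 at the Nash outcome: unchanged.

unchanged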